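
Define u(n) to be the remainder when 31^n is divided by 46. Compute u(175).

We have u(0) = 1; u(1) = 31; u(2) = 41; u(3) = 29; u(4) = 25; u(5) = 39; u(6) = 13; u(7) = 35; u(8) = 27; u(9) = 9; u(10) = 3; u(11) = 1.
The sequence repeats with period 11.
So u(175) = u(0 + ((175-0) mod 11)) = u(10) = 3.

3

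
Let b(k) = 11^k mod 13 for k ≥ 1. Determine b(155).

We have b(1) = 11; b(2) = 4; b(3) = 5; b(4) = 3; b(5) = 7; b(6) = 12; b(7) = 2; b(8) = 9; b(9) = 8; b(10) = 10; b(11) = 6; b(12) = 1; b(13) = 11.
Since b(13) = b(1) = 11, the sequence is periodic with period 12.
So b(155) = b(1 + ((155-1) mod 12)) = b(11) = 6.

6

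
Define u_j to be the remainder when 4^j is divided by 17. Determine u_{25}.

4

We have u_0 = 1, u_1 = 4, u_2 = 16, u_3 = 13, u_4 = 1.
Since u_4 = u_0 = 1, the sequence is periodic with period 4.
(25 - 0) mod 4 = 1, so u_{25} = u_1 = 4.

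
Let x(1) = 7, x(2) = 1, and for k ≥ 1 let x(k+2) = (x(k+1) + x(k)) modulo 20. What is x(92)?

9

We have x(1) = 7; x(2) = 1; x(3) = 8; x(4) = 9; x(5) = 17; x(6) = 6; x(7) = 3; x(8) = 9; x(9) = 12; x(10) = 1; x(11) = 13; x(12) = 14; x(13) = 7; x(14) = 1.
Since (x(13), x(14)) = (x(1), x(2)) = (7, 1) (two consecutive terms determine the rest), the sequence is periodic with period 12.
(92 - 1) mod 12 = 7, so x(92) = x(8) = 9.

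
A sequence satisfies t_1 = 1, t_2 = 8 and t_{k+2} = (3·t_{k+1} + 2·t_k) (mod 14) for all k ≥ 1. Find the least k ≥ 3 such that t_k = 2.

8

t_1 = 1,  t_2 = 8,  t_3 = 12,  t_4 = 10,  t_5 = 12,  t_6 = 0,  t_7 = 10,  t_8 = 2,  t_9 = 12,  t_{10} = 12,  t_{11} = 4,  t_{12} = 8,  t_{13} = 4,  t_{14} = 0,  t_{15} = 8,  t_{16} = 10,  t_{17} = 4,  t_{18} = 4,  t_{19} = 6,  t_{20} = 12,  t_{21} = 6,  t_{22} = 0,  t_{23} = 12,  t_{24} = 8,  t_{25} = 6,  t_{26} = 6,  t_{27} = 2,  t_{28} = 4,  t_{29} = 2,  t_{30} = 0,  t_{31} = 4,  t_{32} = 12,  t_{33} = 2,  t_{34} = 2,  t_{35} = 10,  t_{36} = 6,  t_{37} = 10,  t_{38} = 0,  t_{39} = 6,  t_{40} = 4,  t_{41} = 10,  t_{42} = 10,  t_{43} = 8,  t_{44} = 2,  t_{45} = 8,  t_{46} = 0,  t_{47} = 2,  t_{48} = 6,  t_{49} = 8,  t_{50} = 8,  t_{51} = 12.
Since (t_{50}, t_{51}) = (t_2, t_3) = (8, 12) (two consecutive terms determine the rest), the sequence is eventually periodic: after a pre-period of length 1 it cycles with period 48.
The value 2 first appears (with k ≥ 3) at t_8.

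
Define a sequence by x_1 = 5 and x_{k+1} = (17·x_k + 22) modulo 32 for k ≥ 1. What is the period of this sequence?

x_1 = 5,  x_2 = 11,  x_3 = 17,  x_4 = 23,  x_5 = 29,  x_6 = 3,  x_7 = 9,  x_8 = 15,  x_9 = 21,  x_{10} = 27,  x_{11} = 1,  x_{12} = 7,  x_{13} = 13,  x_{14} = 19,  x_{15} = 25,  x_{16} = 31,  x_{17} = 5.
Since x_{17} = x_1 = 5, the sequence is periodic with period 16.

16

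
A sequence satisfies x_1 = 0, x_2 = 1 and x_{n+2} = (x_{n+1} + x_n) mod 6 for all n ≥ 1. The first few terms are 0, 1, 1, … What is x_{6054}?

5

Computing terms: x_1 = 0, x_2 = 1, x_3 = 1, x_4 = 2, x_5 = 3, x_6 = 5, x_7 = 2, x_8 = 1, x_9 = 3, x_{10} = 4, x_{11} = 1, x_{12} = 5, x_{13} = 0, x_{14} = 5, x_{15} = 5, x_{16} = 4, x_{17} = 3, x_{18} = 1, x_{19} = 4, x_{20} = 5, x_{21} = 3, x_{22} = 2, x_{23} = 5, x_{24} = 1, x_{25} = 0, x_{26} = 1.
The sequence repeats with period 24.
(6054 - 1) mod 24 = 5, so x_{6054} = x_6 = 5.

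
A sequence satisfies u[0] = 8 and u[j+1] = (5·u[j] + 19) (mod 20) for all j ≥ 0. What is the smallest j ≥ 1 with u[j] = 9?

3

u[0] = 8, u[1] = 19, u[2] = 14, u[3] = 9, u[4] = 4, u[5] = 19.
Since u[5] = u[1] = 19, the sequence is eventually periodic: after a pre-period of length 1 it cycles with period 4.
The value 9 first appears (with j ≥ 1) at u[3].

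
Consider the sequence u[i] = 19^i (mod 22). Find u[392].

Computing terms: u[0] = 1, u[1] = 19, u[2] = 9, u[3] = 17, u[4] = 15, u[5] = 21, u[6] = 3, u[7] = 13, u[8] = 5, u[9] = 7, u[10] = 1.
The sequence repeats with period 10.
So u[392] = u[0 + ((392-0) mod 10)] = u[2] = 9.

9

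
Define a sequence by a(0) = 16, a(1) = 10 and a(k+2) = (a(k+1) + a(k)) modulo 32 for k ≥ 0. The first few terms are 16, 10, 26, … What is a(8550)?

0

a(0) = 16, a(1) = 10, a(2) = 26, a(3) = 4, a(4) = 30, a(5) = 2, a(6) = 0, a(7) = 2, a(8) = 2, a(9) = 4, a(10) = 6, a(11) = 10, a(12) = 16, a(13) = 26, a(14) = 10, a(15) = 4, a(16) = 14, a(17) = 18, a(18) = 0, a(19) = 18, a(20) = 18, a(21) = 4, a(22) = 22, a(23) = 26, a(24) = 16, a(25) = 10.
Since (a(24), a(25)) = (a(0), a(1)) = (16, 10) (two consecutive terms determine the rest), the sequence is periodic with period 24.
So a(8550) = a(0 + ((8550-0) mod 24)) = a(6) = 0.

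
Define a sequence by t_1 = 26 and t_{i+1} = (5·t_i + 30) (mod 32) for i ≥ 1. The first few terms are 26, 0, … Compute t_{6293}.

2

Computing terms: t_1 = 26,  t_2 = 0,  t_3 = 30,  t_4 = 20,  t_5 = 2,  t_6 = 8,  t_7 = 6,  t_8 = 28,  t_9 = 10,  t_{10} = 16,  t_{11} = 14,  t_{12} = 4,  t_{13} = 18,  t_{14} = 24,  t_{15} = 22,  t_{16} = 12,  t_{17} = 26.
Since t_{17} = t_1 = 26, the sequence is periodic with period 16.
So t_{6293} = t_{1 + ((6293-1) mod 16)} = t_5 = 2.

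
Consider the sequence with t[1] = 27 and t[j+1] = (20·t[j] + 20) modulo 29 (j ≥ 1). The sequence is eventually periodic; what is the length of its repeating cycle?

7

Computing terms: t[1] = 27; t[2] = 9; t[3] = 26; t[4] = 18; t[5] = 3; t[6] = 22; t[7] = 25; t[8] = 27.
Since t[8] = t[1] = 27, the sequence is periodic with period 7.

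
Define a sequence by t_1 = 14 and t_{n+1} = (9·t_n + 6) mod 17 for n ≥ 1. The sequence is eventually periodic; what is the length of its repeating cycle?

Computing terms: t_1 = 14; t_2 = 13; t_3 = 4; t_4 = 8; t_5 = 10; t_6 = 11; t_7 = 3; t_8 = 16; t_9 = 14.
Since t_9 = t_1 = 14, the sequence is periodic with period 8.

8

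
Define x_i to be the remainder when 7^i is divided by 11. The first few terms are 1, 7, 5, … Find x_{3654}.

3

x_0 = 1; x_1 = 7; x_2 = 5; x_3 = 2; x_4 = 3; x_5 = 10; x_6 = 4; x_7 = 6; x_8 = 9; x_9 = 8; x_{10} = 1.
The sequence repeats with period 10.
(3654 - 0) mod 10 = 4, so x_{3654} = x_4 = 3.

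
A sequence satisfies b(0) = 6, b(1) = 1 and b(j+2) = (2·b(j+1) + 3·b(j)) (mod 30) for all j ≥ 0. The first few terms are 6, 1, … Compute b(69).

1

We have b(0) = 6, b(1) = 1, b(2) = 20, b(3) = 13, b(4) = 26, b(5) = 1, b(6) = 20.
Since (b(5), b(6)) = (b(1), b(2)) = (1, 20) (two consecutive terms determine the rest), the sequence is eventually periodic: after a pre-period of length 1 it cycles with period 4.
For j ≥ 1, b(j) depends only on (j - 1) mod 4. (69 - 1) mod 4 = 0, so b(69) = b(1) = 1.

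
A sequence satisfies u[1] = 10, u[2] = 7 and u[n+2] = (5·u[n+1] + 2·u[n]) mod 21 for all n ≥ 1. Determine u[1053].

10

Computing terms: u[1] = 10; u[2] = 7; u[3] = 13; u[4] = 16; u[5] = 1; u[6] = 16; u[7] = 19; u[8] = 1; u[9] = 1; u[10] = 7; u[11] = 16; u[12] = 10; u[13] = 19; u[14] = 10; u[15] = 4; u[16] = 19; u[17] = 19; u[18] = 7; u[19] = 10; u[20] = 1; u[21] = 4; u[22] = 1; u[23] = 13; u[24] = 4; u[25] = 4; u[26] = 7; u[27] = 1; u[28] = 19; u[29] = 13; u[30] = 19; u[31] = 16; u[32] = 13; u[33] = 13; u[34] = 7; u[35] = 19; u[36] = 4; u[37] = 16; u[38] = 4; u[39] = 10; u[40] = 16; u[41] = 16; u[42] = 7; u[43] = 4; u[44] = 13; u[45] = 10; u[46] = 13; u[47] = 1; u[48] = 10; u[49] = 10; u[50] = 7.
The sequence repeats with period 48.
So u[1053] = u[1 + ((1053-1) mod 48)] = u[45] = 10.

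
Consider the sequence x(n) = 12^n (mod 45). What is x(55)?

18

x(0) = 1,  x(1) = 12,  x(2) = 9,  x(3) = 18,  x(4) = 36,  x(5) = 27,  x(6) = 9.
Since x(6) = x(2) = 9, the sequence is eventually periodic: after a pre-period of length 2 it cycles with period 4.
For n ≥ 2, x(n) depends only on (n - 2) mod 4. (55 - 2) mod 4 = 1, so x(55) = x(3) = 18.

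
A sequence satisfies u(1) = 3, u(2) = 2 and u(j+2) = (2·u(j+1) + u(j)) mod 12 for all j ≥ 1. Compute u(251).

u(1) = 3, u(2) = 2, u(3) = 7, u(4) = 4, u(5) = 3, u(6) = 10, u(7) = 11, u(8) = 8, u(9) = 3, u(10) = 2.
The sequence repeats with period 8.
(251 - 1) mod 8 = 2, so u(251) = u(3) = 7.

7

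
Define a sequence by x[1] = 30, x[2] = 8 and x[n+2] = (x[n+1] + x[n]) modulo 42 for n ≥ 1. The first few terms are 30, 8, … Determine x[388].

Listing terms: x[1] = 30; x[2] = 8; x[3] = 38; x[4] = 4; x[5] = 0; x[6] = 4; x[7] = 4; x[8] = 8; x[9] = 12; x[10] = 20; x[11] = 32; x[12] = 10; x[13] = 0; x[14] = 10; x[15] = 10; x[16] = 20; x[17] = 30; x[18] = 8.
The sequence repeats with period 16.
So x[388] = x[1 + ((388-1) mod 16)] = x[4] = 4.

4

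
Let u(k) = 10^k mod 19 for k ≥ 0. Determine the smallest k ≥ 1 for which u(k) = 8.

15

We have u(0) = 1,  u(1) = 10,  u(2) = 5,  u(3) = 12,  u(4) = 6,  u(5) = 3,  u(6) = 11,  u(7) = 15,  u(8) = 17,  u(9) = 18,  u(10) = 9,  u(11) = 14,  u(12) = 7,  u(13) = 13,  u(14) = 16,  u(15) = 8,  u(16) = 4,  u(17) = 2,  u(18) = 1.
Since u(18) = u(0) = 1, the sequence is periodic with period 18.
The value 8 first appears (with k ≥ 1) at u(15).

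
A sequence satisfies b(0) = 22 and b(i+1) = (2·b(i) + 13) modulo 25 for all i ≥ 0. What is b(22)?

We have b(0) = 22,  b(1) = 7,  b(2) = 2,  b(3) = 17,  b(4) = 22.
Since b(4) = b(0) = 22, the sequence is periodic with period 4.
(22 - 0) mod 4 = 2, so b(22) = b(2) = 2.

2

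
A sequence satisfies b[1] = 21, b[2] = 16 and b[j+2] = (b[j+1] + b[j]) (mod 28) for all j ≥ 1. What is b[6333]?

1

We have b[1] = 21, b[2] = 16, b[3] = 9, b[4] = 25, b[5] = 6, b[6] = 3, b[7] = 9, b[8] = 12, b[9] = 21, b[10] = 5, b[11] = 26, b[12] = 3, b[13] = 1, b[14] = 4, b[15] = 5, b[16] = 9, b[17] = 14, b[18] = 23, b[19] = 9, b[20] = 4, b[21] = 13, b[22] = 17, b[23] = 2, b[24] = 19, b[25] = 21, b[26] = 12, b[27] = 5, b[28] = 17, b[29] = 22, b[30] = 11, b[31] = 5, b[32] = 16, b[33] = 21, b[34] = 9, b[35] = 2, b[36] = 11, b[37] = 13, b[38] = 24, b[39] = 9, b[40] = 5, b[41] = 14, b[42] = 19, b[43] = 5, b[44] = 24, b[45] = 1, b[46] = 25, b[47] = 26, b[48] = 23, b[49] = 21, b[50] = 16.
Since (b[49], b[50]) = (b[1], b[2]) = (21, 16) (two consecutive terms determine the rest), the sequence is periodic with period 48.
(6333 - 1) mod 48 = 44, so b[6333] = b[45] = 1.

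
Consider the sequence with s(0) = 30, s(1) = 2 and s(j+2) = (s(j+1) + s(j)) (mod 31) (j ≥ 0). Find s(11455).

s(0) = 30,  s(1) = 2,  s(2) = 1,  s(3) = 3,  s(4) = 4,  s(5) = 7,  s(6) = 11,  s(7) = 18,  s(8) = 29,  s(9) = 16,  s(10) = 14,  s(11) = 30,  s(12) = 13,  s(13) = 12,  s(14) = 25,  s(15) = 6,  s(16) = 0,  s(17) = 6,  s(18) = 6,  s(19) = 12,  s(20) = 18,  s(21) = 30,  s(22) = 17,  s(23) = 16,  s(24) = 2,  s(25) = 18,  s(26) = 20,  s(27) = 7,  s(28) = 27,  s(29) = 3,  s(30) = 30,  s(31) = 2.
Since (s(30), s(31)) = (s(0), s(1)) = (30, 2) (two consecutive terms determine the rest), the sequence is periodic with period 30.
So s(11455) = s(0 + ((11455-0) mod 30)) = s(25) = 18.

18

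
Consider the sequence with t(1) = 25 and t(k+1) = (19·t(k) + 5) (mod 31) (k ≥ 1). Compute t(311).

We have t(1) = 25; t(2) = 15; t(3) = 11; t(4) = 28; t(5) = 10; t(6) = 9; t(7) = 21; t(8) = 1; t(9) = 24; t(10) = 27; t(11) = 22; t(12) = 20; t(13) = 13; t(14) = 4; t(15) = 19; t(16) = 25.
Since t(16) = t(1) = 25, the sequence is periodic with period 15.
(311 - 1) mod 15 = 10, so t(311) = t(11) = 22.

22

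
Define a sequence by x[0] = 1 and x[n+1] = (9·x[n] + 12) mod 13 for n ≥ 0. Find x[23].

6

Computing terms: x[0] = 1; x[1] = 8; x[2] = 6; x[3] = 1.
The sequence repeats with period 3.
(23 - 0) mod 3 = 2, so x[23] = x[2] = 6.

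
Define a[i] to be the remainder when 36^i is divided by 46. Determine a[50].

We have a[0] = 1; a[1] = 36; a[2] = 8; a[3] = 12; a[4] = 18; a[5] = 4; a[6] = 6; a[7] = 32; a[8] = 2; a[9] = 26; a[10] = 16; a[11] = 24; a[12] = 36.
Since a[12] = a[1] = 36, the sequence is eventually periodic: after a pre-period of length 1 it cycles with period 11.
For i ≥ 1, a[i] depends only on (i - 1) mod 11. (50 - 1) mod 11 = 5, so a[50] = a[6] = 6.

6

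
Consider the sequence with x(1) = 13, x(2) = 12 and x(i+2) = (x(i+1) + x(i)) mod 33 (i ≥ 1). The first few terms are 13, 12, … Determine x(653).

14

Listing terms: x(1) = 13,  x(2) = 12,  x(3) = 25,  x(4) = 4,  x(5) = 29,  x(6) = 0,  x(7) = 29,  x(8) = 29,  x(9) = 25,  x(10) = 21,  x(11) = 13,  x(12) = 1,  x(13) = 14,  x(14) = 15,  x(15) = 29,  x(16) = 11,  x(17) = 7,  x(18) = 18,  x(19) = 25,  x(20) = 10,  x(21) = 2,  x(22) = 12,  x(23) = 14,  x(24) = 26,  x(25) = 7,  x(26) = 0,  x(27) = 7,  x(28) = 7,  x(29) = 14,  x(30) = 21,  x(31) = 2,  x(32) = 23,  x(33) = 25,  x(34) = 15,  x(35) = 7,  x(36) = 22,  x(37) = 29,  x(38) = 18,  x(39) = 14,  x(40) = 32,  x(41) = 13,  x(42) = 12.
The sequence repeats with period 40.
So x(653) = x(1 + ((653-1) mod 40)) = x(13) = 14.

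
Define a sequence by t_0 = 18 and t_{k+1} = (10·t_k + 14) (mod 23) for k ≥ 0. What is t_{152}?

6

We have t_0 = 18, t_1 = 10, t_2 = 22, t_3 = 4, t_4 = 8, t_5 = 2, t_6 = 11, t_7 = 9, t_8 = 12, t_9 = 19, t_{10} = 20, t_{11} = 7, t_{12} = 15, t_{13} = 3, t_{14} = 21, t_{15} = 17, t_{16} = 0, t_{17} = 14, t_{18} = 16, t_{19} = 13, t_{20} = 6, t_{21} = 5, t_{22} = 18.
Since t_{22} = t_0 = 18, the sequence is periodic with period 22.
(152 - 0) mod 22 = 20, so t_{152} = t_{20} = 6.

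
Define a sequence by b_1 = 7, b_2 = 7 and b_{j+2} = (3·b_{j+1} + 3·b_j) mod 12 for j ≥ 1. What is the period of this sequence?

3

Listing terms: b_1 = 7, b_2 = 7, b_3 = 6, b_4 = 3, b_5 = 3, b_6 = 6, b_7 = 3.
Since (b_6, b_7) = (b_3, b_4) = (6, 3) (two consecutive terms determine the rest), the sequence is eventually periodic: after a pre-period of length 2 it cycles with period 3.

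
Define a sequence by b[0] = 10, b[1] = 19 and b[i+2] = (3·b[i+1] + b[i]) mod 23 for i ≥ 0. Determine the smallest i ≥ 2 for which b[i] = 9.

We have b[0] = 10,  b[1] = 19,  b[2] = 21,  b[3] = 13,  b[4] = 14,  b[5] = 9,  b[6] = 18,  b[7] = 17,  b[8] = 0,  b[9] = 17,  b[10] = 5,  b[11] = 9,  b[12] = 9,  b[13] = 13,  b[14] = 2,  b[15] = 19,  b[16] = 13,  b[17] = 12,  b[18] = 3,  b[19] = 21,  b[20] = 20,  b[21] = 12,  b[22] = 10,  b[23] = 19.
The sequence repeats with period 22.
The value 9 first appears (with i ≥ 2) at b[5].

5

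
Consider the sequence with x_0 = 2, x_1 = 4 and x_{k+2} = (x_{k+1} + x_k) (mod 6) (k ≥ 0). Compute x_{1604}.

4

Listing terms: x_0 = 2; x_1 = 4; x_2 = 0; x_3 = 4; x_4 = 4; x_5 = 2; x_6 = 0; x_7 = 2; x_8 = 2; x_9 = 4.
The sequence repeats with period 8.
So x_{1604} = x_{0 + ((1604-0) mod 8)} = x_4 = 4.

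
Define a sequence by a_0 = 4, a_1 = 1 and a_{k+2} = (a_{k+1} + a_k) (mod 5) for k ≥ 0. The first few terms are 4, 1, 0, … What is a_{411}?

Listing terms: a_0 = 4,  a_1 = 1,  a_2 = 0,  a_3 = 1,  a_4 = 1,  a_5 = 2,  a_6 = 3,  a_7 = 0,  a_8 = 3,  a_9 = 3,  a_{10} = 1,  a_{11} = 4,  a_{12} = 0,  a_{13} = 4,  a_{14} = 4,  a_{15} = 3,  a_{16} = 2,  a_{17} = 0,  a_{18} = 2,  a_{19} = 2,  a_{20} = 4,  a_{21} = 1.
The sequence repeats with period 20.
(411 - 0) mod 20 = 11, so a_{411} = a_{11} = 4.

4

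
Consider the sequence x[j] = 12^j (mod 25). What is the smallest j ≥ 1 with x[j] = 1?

Listing terms: x[0] = 1; x[1] = 12; x[2] = 19; x[3] = 3; x[4] = 11; x[5] = 7; x[6] = 9; x[7] = 8; x[8] = 21; x[9] = 2; x[10] = 24; x[11] = 13; x[12] = 6; x[13] = 22; x[14] = 14; x[15] = 18; x[16] = 16; x[17] = 17; x[18] = 4; x[19] = 23; x[20] = 1.
Since x[20] = x[0] = 1, the sequence is periodic with period 20.
The value 1 next appears (with j ≥ 1) at x[20].

20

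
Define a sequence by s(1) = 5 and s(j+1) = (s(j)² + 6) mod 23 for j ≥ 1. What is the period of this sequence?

5

We have s(1) = 5,  s(2) = 8,  s(3) = 1,  s(4) = 7,  s(5) = 9,  s(6) = 18,  s(7) = 8.
Since s(7) = s(2) = 8, the sequence is eventually periodic: after a pre-period of length 1 it cycles with period 5.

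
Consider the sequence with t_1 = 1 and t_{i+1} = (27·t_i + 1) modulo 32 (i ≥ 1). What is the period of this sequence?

t_1 = 1,  t_2 = 28,  t_3 = 21,  t_4 = 24,  t_5 = 9,  t_6 = 20,  t_7 = 29,  t_8 = 16,  t_9 = 17,  t_{10} = 12,  t_{11} = 5,  t_{12} = 8,  t_{13} = 25,  t_{14} = 4,  t_{15} = 13,  t_{16} = 0,  t_{17} = 1.
The sequence repeats with period 16.

16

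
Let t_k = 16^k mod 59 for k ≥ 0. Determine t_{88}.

t_0 = 1; t_1 = 16; t_2 = 20; t_3 = 25; t_4 = 46; t_5 = 28; t_6 = 35; t_7 = 29; t_8 = 51; t_9 = 49; t_{10} = 17; t_{11} = 36; t_{12} = 45; t_{13} = 12; t_{14} = 15; t_{15} = 4; t_{16} = 5; t_{17} = 21; t_{18} = 41; t_{19} = 7; t_{20} = 53; t_{21} = 22; t_{22} = 57; t_{23} = 27; t_{24} = 19; t_{25} = 9; t_{26} = 26; t_{27} = 3; t_{28} = 48; t_{29} = 1.
Since t_{29} = t_0 = 1, the sequence is periodic with period 29.
So t_{88} = t_{0 + ((88-0) mod 29)} = t_1 = 16.

16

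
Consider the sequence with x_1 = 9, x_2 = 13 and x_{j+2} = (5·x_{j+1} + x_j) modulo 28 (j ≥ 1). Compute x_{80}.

Listing terms: x_1 = 9; x_2 = 13; x_3 = 18; x_4 = 19; x_5 = 1; x_6 = 24; x_7 = 9; x_8 = 13.
Since (x_7, x_8) = (x_1, x_2) = (9, 13) (two consecutive terms determine the rest), the sequence is periodic with period 6.
So x_{80} = x_{1 + ((80-1) mod 6)} = x_2 = 13.

13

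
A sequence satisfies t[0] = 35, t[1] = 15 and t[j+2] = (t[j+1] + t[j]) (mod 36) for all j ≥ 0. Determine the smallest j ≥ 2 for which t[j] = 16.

23

Computing terms: t[0] = 35,  t[1] = 15,  t[2] = 14,  t[3] = 29,  t[4] = 7,  t[5] = 0,  t[6] = 7,  t[7] = 7,  t[8] = 14,  t[9] = 21,  t[10] = 35,  t[11] = 20,  t[12] = 19,  t[13] = 3,  t[14] = 22,  t[15] = 25,  t[16] = 11,  t[17] = 0,  t[18] = 11,  t[19] = 11,  t[20] = 22,  t[21] = 33,  t[22] = 19,  t[23] = 16,  t[24] = 35,  t[25] = 15.
The sequence repeats with period 24.
The value 16 first appears (with j ≥ 2) at t[23].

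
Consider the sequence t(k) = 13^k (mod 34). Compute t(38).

We have t(0) = 1; t(1) = 13; t(2) = 33; t(3) = 21; t(4) = 1.
Since t(4) = t(0) = 1, the sequence is periodic with period 4.
So t(38) = t(0 + ((38-0) mod 4)) = t(2) = 33.

33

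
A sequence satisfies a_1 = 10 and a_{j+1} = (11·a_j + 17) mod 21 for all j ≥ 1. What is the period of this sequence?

3

Listing terms: a_1 = 10,  a_2 = 1,  a_3 = 7,  a_4 = 10.
Since a_4 = a_1 = 10, the sequence is periodic with period 3.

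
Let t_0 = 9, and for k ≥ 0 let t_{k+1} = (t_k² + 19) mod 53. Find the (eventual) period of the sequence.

4

We have t_0 = 9; t_1 = 47; t_2 = 2; t_3 = 23; t_4 = 18; t_5 = 25; t_6 = 8; t_7 = 30; t_8 = 18.
Since t_8 = t_4 = 18, the sequence is eventually periodic: after a pre-period of length 4 it cycles with period 4.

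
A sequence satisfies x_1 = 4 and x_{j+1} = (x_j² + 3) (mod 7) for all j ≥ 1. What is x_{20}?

5

Listing terms: x_1 = 4,  x_2 = 5,  x_3 = 0,  x_4 = 3,  x_5 = 5.
Since x_5 = x_2 = 5, the sequence is eventually periodic: after a pre-period of length 1 it cycles with period 3.
For j ≥ 2, x_j depends only on (j - 2) mod 3. (20 - 2) mod 3 = 0, so x_{20} = x_2 = 5.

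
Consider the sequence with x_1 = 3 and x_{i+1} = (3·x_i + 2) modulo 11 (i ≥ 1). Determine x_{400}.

4

Listing terms: x_1 = 3,  x_2 = 0,  x_3 = 2,  x_4 = 8,  x_5 = 4,  x_6 = 3.
Since x_6 = x_1 = 3, the sequence is periodic with period 5.
So x_{400} = x_{1 + ((400-1) mod 5)} = x_5 = 4.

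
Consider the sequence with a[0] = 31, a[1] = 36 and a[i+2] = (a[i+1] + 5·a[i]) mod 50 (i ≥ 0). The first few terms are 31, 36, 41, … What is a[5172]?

41

Listing terms: a[0] = 31; a[1] = 36; a[2] = 41; a[3] = 21; a[4] = 26; a[5] = 31; a[6] = 11; a[7] = 16; a[8] = 21; a[9] = 1; a[10] = 6; a[11] = 11; a[12] = 41; a[13] = 46; a[14] = 1; a[15] = 31; a[16] = 36.
The sequence repeats with period 15.
(5172 - 0) mod 15 = 12, so a[5172] = a[12] = 41.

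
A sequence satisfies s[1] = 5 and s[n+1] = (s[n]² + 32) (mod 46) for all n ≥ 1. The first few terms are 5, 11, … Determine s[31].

17

Computing terms: s[1] = 5; s[2] = 11; s[3] = 15; s[4] = 27; s[5] = 25; s[6] = 13; s[7] = 17; s[8] = 45; s[9] = 33; s[10] = 17.
Since s[10] = s[7] = 17, the sequence is eventually periodic: after a pre-period of length 6 it cycles with period 3.
For n ≥ 7, s[n] depends only on (n - 7) mod 3. (31 - 7) mod 3 = 0, so s[31] = s[7] = 17.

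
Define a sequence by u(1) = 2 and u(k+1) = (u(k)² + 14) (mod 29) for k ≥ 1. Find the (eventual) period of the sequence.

3

We have u(1) = 2,  u(2) = 18,  u(3) = 19,  u(4) = 27,  u(5) = 18.
Since u(5) = u(2) = 18, the sequence is eventually periodic: after a pre-period of length 1 it cycles with period 3.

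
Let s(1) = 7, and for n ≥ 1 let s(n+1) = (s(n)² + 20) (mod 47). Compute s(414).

We have s(1) = 7; s(2) = 22; s(3) = 34; s(4) = 1; s(5) = 21; s(6) = 38; s(7) = 7.
The sequence repeats with period 6.
So s(414) = s(1 + ((414-1) mod 6)) = s(6) = 38.

38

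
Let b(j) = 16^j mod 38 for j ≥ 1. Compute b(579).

b(1) = 16; b(2) = 28; b(3) = 30; b(4) = 24; b(5) = 4; b(6) = 26; b(7) = 36; b(8) = 6; b(9) = 20; b(10) = 16.
Since b(10) = b(1) = 16, the sequence is periodic with period 9.
(579 - 1) mod 9 = 2, so b(579) = b(3) = 30.

30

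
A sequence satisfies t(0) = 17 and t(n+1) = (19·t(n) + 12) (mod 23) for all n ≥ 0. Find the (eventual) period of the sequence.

22

Listing terms: t(0) = 17,  t(1) = 13,  t(2) = 6,  t(3) = 11,  t(4) = 14,  t(5) = 2,  t(6) = 4,  t(7) = 19,  t(8) = 5,  t(9) = 15,  t(10) = 21,  t(11) = 20,  t(12) = 1,  t(13) = 8,  t(14) = 3,  t(15) = 0,  t(16) = 12,  t(17) = 10,  t(18) = 18,  t(19) = 9,  t(20) = 22,  t(21) = 16,  t(22) = 17.
The sequence repeats with period 22.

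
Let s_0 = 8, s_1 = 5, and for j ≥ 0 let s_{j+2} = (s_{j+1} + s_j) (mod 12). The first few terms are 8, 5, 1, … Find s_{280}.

11

We have s_0 = 8; s_1 = 5; s_2 = 1; s_3 = 6; s_4 = 7; s_5 = 1; s_6 = 8; s_7 = 9; s_8 = 5; s_9 = 2; s_{10} = 7; s_{11} = 9; s_{12} = 4; s_{13} = 1; s_{14} = 5; s_{15} = 6; s_{16} = 11; s_{17} = 5; s_{18} = 4; s_{19} = 9; s_{20} = 1; s_{21} = 10; s_{22} = 11; s_{23} = 9; s_{24} = 8; s_{25} = 5.
Since (s_{24}, s_{25}) = (s_0, s_1) = (8, 5) (two consecutive terms determine the rest), the sequence is periodic with period 24.
(280 - 0) mod 24 = 16, so s_{280} = s_{16} = 11.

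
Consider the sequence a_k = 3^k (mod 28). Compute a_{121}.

3

a_1 = 3, a_2 = 9, a_3 = 27, a_4 = 25, a_5 = 19, a_6 = 1, a_7 = 3.
Since a_7 = a_1 = 3, the sequence is periodic with period 6.
(121 - 1) mod 6 = 0, so a_{121} = a_1 = 3.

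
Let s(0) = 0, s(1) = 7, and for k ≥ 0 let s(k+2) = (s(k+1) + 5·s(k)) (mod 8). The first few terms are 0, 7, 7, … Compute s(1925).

7

Listing terms: s(0) = 0, s(1) = 7, s(2) = 7, s(3) = 2, s(4) = 5, s(5) = 7, s(6) = 0, s(7) = 3, s(8) = 3, s(9) = 2, s(10) = 1, s(11) = 3, s(12) = 0, s(13) = 7.
Since (s(12), s(13)) = (s(0), s(1)) = (0, 7) (two consecutive terms determine the rest), the sequence is periodic with period 12.
So s(1925) = s(0 + ((1925-0) mod 12)) = s(5) = 7.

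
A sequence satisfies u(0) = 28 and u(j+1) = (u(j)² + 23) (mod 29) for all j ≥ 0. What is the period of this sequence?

Listing terms: u(0) = 28; u(1) = 24; u(2) = 19; u(3) = 7; u(4) = 14; u(5) = 16; u(6) = 18; u(7) = 28.
Since u(7) = u(0) = 28, the sequence is periodic with period 7.

7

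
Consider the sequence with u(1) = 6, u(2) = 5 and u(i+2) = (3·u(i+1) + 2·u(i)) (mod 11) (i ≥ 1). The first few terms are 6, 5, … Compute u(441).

3

Computing terms: u(1) = 6,  u(2) = 5,  u(3) = 5,  u(4) = 3,  u(5) = 8,  u(6) = 8,  u(7) = 7,  u(8) = 4,  u(9) = 4,  u(10) = 9,  u(11) = 2,  u(12) = 2,  u(13) = 10,  u(14) = 1,  u(15) = 1,  u(16) = 5,  u(17) = 6,  u(18) = 6,  u(19) = 8,  u(20) = 3,  u(21) = 3,  u(22) = 4,  u(23) = 7,  u(24) = 7,  u(25) = 2,  u(26) = 9,  u(27) = 9,  u(28) = 1,  u(29) = 10,  u(30) = 10,  u(31) = 6,  u(32) = 5.
Since (u(31), u(32)) = (u(1), u(2)) = (6, 5) (two consecutive terms determine the rest), the sequence is periodic with period 30.
So u(441) = u(1 + ((441-1) mod 30)) = u(21) = 3.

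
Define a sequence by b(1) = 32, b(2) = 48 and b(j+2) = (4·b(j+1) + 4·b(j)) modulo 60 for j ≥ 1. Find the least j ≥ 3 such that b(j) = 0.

Computing terms: b(1) = 32, b(2) = 48, b(3) = 20, b(4) = 32, b(5) = 28, b(6) = 0, b(7) = 52, b(8) = 28, b(9) = 20, b(10) = 12, b(11) = 8, b(12) = 20, b(13) = 52, b(14) = 48, b(15) = 40, b(16) = 52, b(17) = 8, b(18) = 0, b(19) = 32, b(20) = 8, b(21) = 40, b(22) = 12, b(23) = 28, b(24) = 40, b(25) = 32, b(26) = 48.
Since (b(25), b(26)) = (b(1), b(2)) = (32, 48) (two consecutive terms determine the rest), the sequence is periodic with period 24.
The value 0 first appears (with j ≥ 3) at b(6).

6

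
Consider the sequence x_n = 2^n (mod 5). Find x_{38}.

x_0 = 1,  x_1 = 2,  x_2 = 4,  x_3 = 3,  x_4 = 1.
The sequence repeats with period 4.
So x_{38} = x_{0 + ((38-0) mod 4)} = x_2 = 4.

4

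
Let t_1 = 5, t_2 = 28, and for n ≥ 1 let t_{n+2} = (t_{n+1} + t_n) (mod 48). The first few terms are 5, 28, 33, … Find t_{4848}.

23

We have t_1 = 5,  t_2 = 28,  t_3 = 33,  t_4 = 13,  t_5 = 46,  t_6 = 11,  t_7 = 9,  t_8 = 20,  t_9 = 29,  t_{10} = 1,  t_{11} = 30,  t_{12} = 31,  t_{13} = 13,  t_{14} = 44,  t_{15} = 9,  t_{16} = 5,  t_{17} = 14,  t_{18} = 19,  t_{19} = 33,  t_{20} = 4,  t_{21} = 37,  t_{22} = 41,  t_{23} = 30,  t_{24} = 23,  t_{25} = 5,  t_{26} = 28.
The sequence repeats with period 24.
(4848 - 1) mod 24 = 23, so t_{4848} = t_{24} = 23.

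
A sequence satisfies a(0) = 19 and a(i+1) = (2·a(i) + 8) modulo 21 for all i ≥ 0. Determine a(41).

Computing terms: a(0) = 19, a(1) = 4, a(2) = 16, a(3) = 19.
The sequence repeats with period 3.
(41 - 0) mod 3 = 2, so a(41) = a(2) = 16.

16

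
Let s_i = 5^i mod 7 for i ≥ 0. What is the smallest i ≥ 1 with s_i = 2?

4

s_0 = 1,  s_1 = 5,  s_2 = 4,  s_3 = 6,  s_4 = 2,  s_5 = 3,  s_6 = 1.
Since s_6 = s_0 = 1, the sequence is periodic with period 6.
The value 2 first appears (with i ≥ 1) at s_4.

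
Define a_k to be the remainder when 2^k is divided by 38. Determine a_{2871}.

Computing terms: a_1 = 2, a_2 = 4, a_3 = 8, a_4 = 16, a_5 = 32, a_6 = 26, a_7 = 14, a_8 = 28, a_9 = 18, a_{10} = 36, a_{11} = 34, a_{12} = 30, a_{13} = 22, a_{14} = 6, a_{15} = 12, a_{16} = 24, a_{17} = 10, a_{18} = 20, a_{19} = 2.
Since a_{19} = a_1 = 2, the sequence is periodic with period 18.
So a_{2871} = a_{1 + ((2871-1) mod 18)} = a_9 = 18.

18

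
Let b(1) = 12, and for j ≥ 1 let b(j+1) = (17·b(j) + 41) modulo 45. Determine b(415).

b(1) = 12,  b(2) = 20,  b(3) = 21,  b(4) = 38,  b(5) = 12.
The sequence repeats with period 4.
(415 - 1) mod 4 = 2, so b(415) = b(3) = 21.

21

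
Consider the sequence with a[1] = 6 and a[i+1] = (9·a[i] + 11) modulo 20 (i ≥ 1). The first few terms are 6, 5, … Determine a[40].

Computing terms: a[1] = 6; a[2] = 5; a[3] = 16; a[4] = 15; a[5] = 6.
Since a[5] = a[1] = 6, the sequence is periodic with period 4.
So a[40] = a[1 + ((40-1) mod 4)] = a[4] = 15.

15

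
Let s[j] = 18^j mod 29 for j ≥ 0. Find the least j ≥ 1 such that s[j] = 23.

12

s[0] = 1, s[1] = 18, s[2] = 5, s[3] = 3, s[4] = 25, s[5] = 15, s[6] = 9, s[7] = 17, s[8] = 16, s[9] = 27, s[10] = 22, s[11] = 19, s[12] = 23, s[13] = 8, s[14] = 28, s[15] = 11, s[16] = 24, s[17] = 26, s[18] = 4, s[19] = 14, s[20] = 20, s[21] = 12, s[22] = 13, s[23] = 2, s[24] = 7, s[25] = 10, s[26] = 6, s[27] = 21, s[28] = 1.
The sequence repeats with period 28.
The value 23 first appears (with j ≥ 1) at s[12].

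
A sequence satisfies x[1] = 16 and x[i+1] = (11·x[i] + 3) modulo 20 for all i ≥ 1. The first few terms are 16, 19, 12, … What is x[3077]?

4

Listing terms: x[1] = 16, x[2] = 19, x[3] = 12, x[4] = 15, x[5] = 8, x[6] = 11, x[7] = 4, x[8] = 7, x[9] = 0, x[10] = 3, x[11] = 16.
The sequence repeats with period 10.
So x[3077] = x[1 + ((3077-1) mod 10)] = x[7] = 4.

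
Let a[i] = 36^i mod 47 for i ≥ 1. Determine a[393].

27

Listing terms: a[1] = 36; a[2] = 27; a[3] = 32; a[4] = 24; a[5] = 18; a[6] = 37; a[7] = 16; a[8] = 12; a[9] = 9; a[10] = 42; a[11] = 8; a[12] = 6; a[13] = 28; a[14] = 21; a[15] = 4; a[16] = 3; a[17] = 14; a[18] = 34; a[19] = 2; a[20] = 25; a[21] = 7; a[22] = 17; a[23] = 1; a[24] = 36.
The sequence repeats with period 23.
So a[393] = a[1 + ((393-1) mod 23)] = a[2] = 27.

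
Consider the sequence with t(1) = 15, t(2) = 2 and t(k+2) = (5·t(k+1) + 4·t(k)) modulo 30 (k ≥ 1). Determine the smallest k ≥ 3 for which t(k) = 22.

6

t(1) = 15,  t(2) = 2,  t(3) = 10,  t(4) = 28,  t(5) = 0,  t(6) = 22,  t(7) = 20,  t(8) = 8,  t(9) = 0,  t(10) = 2,  t(11) = 10.
Since (t(10), t(11)) = (t(2), t(3)) = (2, 10) (two consecutive terms determine the rest), the sequence is eventually periodic: after a pre-period of length 1 it cycles with period 8.
The value 22 first appears (with k ≥ 3) at t(6).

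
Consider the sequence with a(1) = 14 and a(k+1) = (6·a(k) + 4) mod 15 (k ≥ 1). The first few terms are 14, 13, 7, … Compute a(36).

a(1) = 14; a(2) = 13; a(3) = 7; a(4) = 1; a(5) = 10; a(6) = 4; a(7) = 13.
Since a(7) = a(2) = 13, the sequence is eventually periodic: after a pre-period of length 1 it cycles with period 5.
For k ≥ 2, a(k) depends only on (k - 2) mod 5. (36 - 2) mod 5 = 4, so a(36) = a(6) = 4.

4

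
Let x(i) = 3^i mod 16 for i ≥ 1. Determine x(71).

11

Listing terms: x(1) = 3, x(2) = 9, x(3) = 11, x(4) = 1, x(5) = 3.
Since x(5) = x(1) = 3, the sequence is periodic with period 4.
(71 - 1) mod 4 = 2, so x(71) = x(3) = 11.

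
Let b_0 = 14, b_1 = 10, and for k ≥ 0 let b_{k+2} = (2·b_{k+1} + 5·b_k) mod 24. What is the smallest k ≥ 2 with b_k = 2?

Listing terms: b_0 = 14; b_1 = 10; b_2 = 18; b_3 = 14; b_4 = 22; b_5 = 18; b_6 = 2; b_7 = 22; b_8 = 6; b_9 = 2; b_{10} = 10; b_{11} = 6; b_{12} = 14; b_{13} = 10.
The sequence repeats with period 12.
The value 2 first appears (with k ≥ 2) at b_6.

6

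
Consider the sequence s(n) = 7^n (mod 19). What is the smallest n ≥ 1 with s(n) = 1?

3

We have s(0) = 1,  s(1) = 7,  s(2) = 11,  s(3) = 1.
Since s(3) = s(0) = 1, the sequence is periodic with period 3.
The value 1 next appears (with n ≥ 1) at s(3).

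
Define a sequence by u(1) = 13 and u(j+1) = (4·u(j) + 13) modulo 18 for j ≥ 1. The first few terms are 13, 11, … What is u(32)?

5

Computing terms: u(1) = 13; u(2) = 11; u(3) = 3; u(4) = 7; u(5) = 5; u(6) = 15; u(7) = 1; u(8) = 17; u(9) = 9; u(10) = 13.
The sequence repeats with period 9.
(32 - 1) mod 9 = 4, so u(32) = u(5) = 5.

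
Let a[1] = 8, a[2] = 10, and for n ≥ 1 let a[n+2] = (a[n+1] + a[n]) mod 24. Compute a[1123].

We have a[1] = 8,  a[2] = 10,  a[3] = 18,  a[4] = 4,  a[5] = 22,  a[6] = 2,  a[7] = 0,  a[8] = 2,  a[9] = 2,  a[10] = 4,  a[11] = 6,  a[12] = 10,  a[13] = 16,  a[14] = 2,  a[15] = 18,  a[16] = 20,  a[17] = 14,  a[18] = 10,  a[19] = 0,  a[20] = 10,  a[21] = 10,  a[22] = 20,  a[23] = 6,  a[24] = 2,  a[25] = 8,  a[26] = 10.
The sequence repeats with period 24.
(1123 - 1) mod 24 = 18, so a[1123] = a[19] = 0.

0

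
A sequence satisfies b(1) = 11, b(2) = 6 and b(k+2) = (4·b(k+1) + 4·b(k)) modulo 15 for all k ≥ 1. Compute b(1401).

b(1) = 11; b(2) = 6; b(3) = 8; b(4) = 11; b(5) = 1; b(6) = 3; b(7) = 1; b(8) = 1; b(9) = 8; b(10) = 6; b(11) = 11; b(12) = 8; b(13) = 1; b(14) = 6; b(15) = 13; b(16) = 1; b(17) = 11; b(18) = 3; b(19) = 11; b(20) = 11; b(21) = 13; b(22) = 6; b(23) = 1; b(24) = 13; b(25) = 11; b(26) = 6.
Since (b(25), b(26)) = (b(1), b(2)) = (11, 6) (two consecutive terms determine the rest), the sequence is periodic with period 24.
(1401 - 1) mod 24 = 8, so b(1401) = b(9) = 8.

8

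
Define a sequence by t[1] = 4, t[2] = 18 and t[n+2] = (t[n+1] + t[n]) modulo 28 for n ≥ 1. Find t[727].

24

Listing terms: t[1] = 4,  t[2] = 18,  t[3] = 22,  t[4] = 12,  t[5] = 6,  t[6] = 18,  t[7] = 24,  t[8] = 14,  t[9] = 10,  t[10] = 24,  t[11] = 6,  t[12] = 2,  t[13] = 8,  t[14] = 10,  t[15] = 18,  t[16] = 0,  t[17] = 18,  t[18] = 18,  t[19] = 8,  t[20] = 26,  t[21] = 6,  t[22] = 4,  t[23] = 10,  t[24] = 14,  t[25] = 24,  t[26] = 10,  t[27] = 6,  t[28] = 16,  t[29] = 22,  t[30] = 10,  t[31] = 4,  t[32] = 14,  t[33] = 18,  t[34] = 4,  t[35] = 22,  t[36] = 26,  t[37] = 20,  t[38] = 18,  t[39] = 10,  t[40] = 0,  t[41] = 10,  t[42] = 10,  t[43] = 20,  t[44] = 2,  t[45] = 22,  t[46] = 24,  t[47] = 18,  t[48] = 14,  t[49] = 4,  t[50] = 18.
The sequence repeats with period 48.
(727 - 1) mod 48 = 6, so t[727] = t[7] = 24.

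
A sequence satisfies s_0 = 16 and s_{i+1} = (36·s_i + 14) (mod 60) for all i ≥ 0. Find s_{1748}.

We have s_0 = 16,  s_1 = 50,  s_2 = 14,  s_3 = 38,  s_4 = 2,  s_5 = 26,  s_6 = 50.
Since s_6 = s_1 = 50, the sequence is eventually periodic: after a pre-period of length 1 it cycles with period 5.
For i ≥ 1, s_i depends only on (i - 1) mod 5. (1748 - 1) mod 5 = 2, so s_{1748} = s_3 = 38.

38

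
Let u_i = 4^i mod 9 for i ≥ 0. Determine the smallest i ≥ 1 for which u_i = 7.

Listing terms: u_0 = 1; u_1 = 4; u_2 = 7; u_3 = 1.
Since u_3 = u_0 = 1, the sequence is periodic with period 3.
The value 7 first appears (with i ≥ 1) at u_2.

2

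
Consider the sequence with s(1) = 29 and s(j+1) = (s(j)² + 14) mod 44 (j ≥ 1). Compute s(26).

We have s(1) = 29, s(2) = 19, s(3) = 23, s(4) = 15, s(5) = 19.
Since s(5) = s(2) = 19, the sequence is eventually periodic: after a pre-period of length 1 it cycles with period 3.
For j ≥ 2, s(j) depends only on (j - 2) mod 3. (26 - 2) mod 3 = 0, so s(26) = s(2) = 19.

19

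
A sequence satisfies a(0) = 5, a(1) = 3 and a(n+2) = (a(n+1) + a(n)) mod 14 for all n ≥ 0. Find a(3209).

4

Listing terms: a(0) = 5,  a(1) = 3,  a(2) = 8,  a(3) = 11,  a(4) = 5,  a(5) = 2,  a(6) = 7,  a(7) = 9,  a(8) = 2,  a(9) = 11,  a(10) = 13,  a(11) = 10,  a(12) = 9,  a(13) = 5,  a(14) = 0,  a(15) = 5,  a(16) = 5,  a(17) = 10,  a(18) = 1,  a(19) = 11,  a(20) = 12,  a(21) = 9,  a(22) = 7,  a(23) = 2,  a(24) = 9,  a(25) = 11,  a(26) = 6,  a(27) = 3,  a(28) = 9,  a(29) = 12,  a(30) = 7,  a(31) = 5,  a(32) = 12,  a(33) = 3,  a(34) = 1,  a(35) = 4,  a(36) = 5,  a(37) = 9,  a(38) = 0,  a(39) = 9,  a(40) = 9,  a(41) = 4,  a(42) = 13,  a(43) = 3,  a(44) = 2,  a(45) = 5,  a(46) = 7,  a(47) = 12,  a(48) = 5,  a(49) = 3.
The sequence repeats with period 48.
So a(3209) = a(0 + ((3209-0) mod 48)) = a(41) = 4.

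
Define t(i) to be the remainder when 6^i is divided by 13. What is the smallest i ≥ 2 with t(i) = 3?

We have t(1) = 6; t(2) = 10; t(3) = 8; t(4) = 9; t(5) = 2; t(6) = 12; t(7) = 7; t(8) = 3; t(9) = 5; t(10) = 4; t(11) = 11; t(12) = 1; t(13) = 6.
The sequence repeats with period 12.
The value 3 first appears (with i ≥ 2) at t(8).

8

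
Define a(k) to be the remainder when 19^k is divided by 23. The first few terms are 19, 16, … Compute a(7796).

Computing terms: a(1) = 19,  a(2) = 16,  a(3) = 5,  a(4) = 3,  a(5) = 11,  a(6) = 2,  a(7) = 15,  a(8) = 9,  a(9) = 10,  a(10) = 6,  a(11) = 22,  a(12) = 4,  a(13) = 7,  a(14) = 18,  a(15) = 20,  a(16) = 12,  a(17) = 21,  a(18) = 8,  a(19) = 14,  a(20) = 13,  a(21) = 17,  a(22) = 1,  a(23) = 19.
The sequence repeats with period 22.
So a(7796) = a(1 + ((7796-1) mod 22)) = a(8) = 9.

9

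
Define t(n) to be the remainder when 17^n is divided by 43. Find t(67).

Computing terms: t(0) = 1, t(1) = 17, t(2) = 31, t(3) = 11, t(4) = 15, t(5) = 40, t(6) = 35, t(7) = 36, t(8) = 10, t(9) = 41, t(10) = 9, t(11) = 24, t(12) = 21, t(13) = 13, t(14) = 6, t(15) = 16, t(16) = 14, t(17) = 23, t(18) = 4, t(19) = 25, t(20) = 38, t(21) = 1.
Since t(21) = t(0) = 1, the sequence is periodic with period 21.
(67 - 0) mod 21 = 4, so t(67) = t(4) = 15.

15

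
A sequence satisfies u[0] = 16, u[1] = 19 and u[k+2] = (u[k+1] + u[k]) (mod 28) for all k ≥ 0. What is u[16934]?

Listing terms: u[0] = 16, u[1] = 19, u[2] = 7, u[3] = 26, u[4] = 5, u[5] = 3, u[6] = 8, u[7] = 11, u[8] = 19, u[9] = 2, u[10] = 21, u[11] = 23, u[12] = 16, u[13] = 11, u[14] = 27, u[15] = 10, u[16] = 9, u[17] = 19, u[18] = 0, u[19] = 19, u[20] = 19, u[21] = 10, u[22] = 1, u[23] = 11, u[24] = 12, u[25] = 23, u[26] = 7, u[27] = 2, u[28] = 9, u[29] = 11, u[30] = 20, u[31] = 3, u[32] = 23, u[33] = 26, u[34] = 21, u[35] = 19, u[36] = 12, u[37] = 3, u[38] = 15, u[39] = 18, u[40] = 5, u[41] = 23, u[42] = 0, u[43] = 23, u[44] = 23, u[45] = 18, u[46] = 13, u[47] = 3, u[48] = 16, u[49] = 19.
Since (u[48], u[49]) = (u[0], u[1]) = (16, 19) (two consecutive terms determine the rest), the sequence is periodic with period 48.
So u[16934] = u[0 + ((16934-0) mod 48)] = u[38] = 15.

15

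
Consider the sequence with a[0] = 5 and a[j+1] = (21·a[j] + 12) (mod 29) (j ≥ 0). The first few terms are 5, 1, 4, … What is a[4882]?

We have a[0] = 5,  a[1] = 1,  a[2] = 4,  a[3] = 9,  a[4] = 27,  a[5] = 28,  a[6] = 20,  a[7] = 26,  a[8] = 7,  a[9] = 14,  a[10] = 16,  a[11] = 0,  a[12] = 12,  a[13] = 3,  a[14] = 17,  a[15] = 21,  a[16] = 18,  a[17] = 13,  a[18] = 24,  a[19] = 23,  a[20] = 2,  a[21] = 25,  a[22] = 15,  a[23] = 8,  a[24] = 6,  a[25] = 22,  a[26] = 10,  a[27] = 19,  a[28] = 5.
The sequence repeats with period 28.
So a[4882] = a[0 + ((4882-0) mod 28)] = a[10] = 16.

16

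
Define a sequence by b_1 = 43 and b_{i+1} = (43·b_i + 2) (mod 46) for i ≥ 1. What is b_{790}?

33

b_1 = 43,  b_2 = 11,  b_3 = 15,  b_4 = 3,  b_5 = 39,  b_6 = 23,  b_7 = 25,  b_8 = 19,  b_9 = 37,  b_{10} = 29,  b_{11} = 7,  b_{12} = 27,  b_{13} = 13,  b_{14} = 9,  b_{15} = 21,  b_{16} = 31,  b_{17} = 1,  b_{18} = 45,  b_{19} = 5,  b_{20} = 33,  b_{21} = 41,  b_{22} = 17,  b_{23} = 43.
The sequence repeats with period 22.
So b_{790} = b_{1 + ((790-1) mod 22)} = b_{20} = 33.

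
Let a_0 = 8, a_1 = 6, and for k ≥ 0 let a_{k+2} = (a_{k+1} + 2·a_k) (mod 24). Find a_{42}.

14

Listing terms: a_0 = 8, a_1 = 6, a_2 = 22, a_3 = 10, a_4 = 6, a_5 = 2, a_6 = 14, a_7 = 18, a_8 = 22, a_9 = 10.
Since (a_8, a_9) = (a_2, a_3) = (22, 10) (two consecutive terms determine the rest), the sequence is eventually periodic: after a pre-period of length 2 it cycles with period 6.
For k ≥ 2, a_k depends only on (k - 2) mod 6. (42 - 2) mod 6 = 4, so a_{42} = a_6 = 14.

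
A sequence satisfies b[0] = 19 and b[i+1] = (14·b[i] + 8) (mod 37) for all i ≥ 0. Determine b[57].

24

We have b[0] = 19,  b[1] = 15,  b[2] = 33,  b[3] = 26,  b[4] = 2,  b[5] = 36,  b[6] = 31,  b[7] = 35,  b[8] = 17,  b[9] = 24,  b[10] = 11,  b[11] = 14,  b[12] = 19.
Since b[12] = b[0] = 19, the sequence is periodic with period 12.
(57 - 0) mod 12 = 9, so b[57] = b[9] = 24.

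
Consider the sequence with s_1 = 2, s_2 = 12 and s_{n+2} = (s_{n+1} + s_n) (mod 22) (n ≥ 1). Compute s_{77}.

18

Listing terms: s_1 = 2, s_2 = 12, s_3 = 14, s_4 = 4, s_5 = 18, s_6 = 0, s_7 = 18, s_8 = 18, s_9 = 14, s_{10} = 10, s_{11} = 2, s_{12} = 12.
Since (s_{11}, s_{12}) = (s_1, s_2) = (2, 12) (two consecutive terms determine the rest), the sequence is periodic with period 10.
So s_{77} = s_{1 + ((77-1) mod 10)} = s_7 = 18.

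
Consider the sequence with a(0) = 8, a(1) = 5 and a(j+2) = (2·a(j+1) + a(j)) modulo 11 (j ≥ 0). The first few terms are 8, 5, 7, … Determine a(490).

Listing terms: a(0) = 8, a(1) = 5, a(2) = 7, a(3) = 8, a(4) = 1, a(5) = 10, a(6) = 10, a(7) = 8, a(8) = 4, a(9) = 5, a(10) = 3, a(11) = 0, a(12) = 3, a(13) = 6, a(14) = 4, a(15) = 3, a(16) = 10, a(17) = 1, a(18) = 1, a(19) = 3, a(20) = 7, a(21) = 6, a(22) = 8, a(23) = 0, a(24) = 8, a(25) = 5.
The sequence repeats with period 24.
(490 - 0) mod 24 = 10, so a(490) = a(10) = 3.

3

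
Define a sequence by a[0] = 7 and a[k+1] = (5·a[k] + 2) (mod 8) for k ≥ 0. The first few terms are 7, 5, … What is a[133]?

We have a[0] = 7; a[1] = 5; a[2] = 3; a[3] = 1; a[4] = 7.
The sequence repeats with period 4.
(133 - 0) mod 4 = 1, so a[133] = a[1] = 5.

5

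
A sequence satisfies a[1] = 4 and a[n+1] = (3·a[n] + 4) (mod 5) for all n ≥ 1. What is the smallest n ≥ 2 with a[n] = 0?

a[1] = 4; a[2] = 1; a[3] = 2; a[4] = 0; a[5] = 4.
The sequence repeats with period 4.
The value 0 first appears (with n ≥ 2) at a[4].

4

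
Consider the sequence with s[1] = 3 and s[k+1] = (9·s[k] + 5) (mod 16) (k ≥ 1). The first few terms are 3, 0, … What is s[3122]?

0

Computing terms: s[1] = 3, s[2] = 0, s[3] = 5, s[4] = 2, s[5] = 7, s[6] = 4, s[7] = 9, s[8] = 6, s[9] = 11, s[10] = 8, s[11] = 13, s[12] = 10, s[13] = 15, s[14] = 12, s[15] = 1, s[16] = 14, s[17] = 3.
Since s[17] = s[1] = 3, the sequence is periodic with period 16.
(3122 - 1) mod 16 = 1, so s[3122] = s[2] = 0.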